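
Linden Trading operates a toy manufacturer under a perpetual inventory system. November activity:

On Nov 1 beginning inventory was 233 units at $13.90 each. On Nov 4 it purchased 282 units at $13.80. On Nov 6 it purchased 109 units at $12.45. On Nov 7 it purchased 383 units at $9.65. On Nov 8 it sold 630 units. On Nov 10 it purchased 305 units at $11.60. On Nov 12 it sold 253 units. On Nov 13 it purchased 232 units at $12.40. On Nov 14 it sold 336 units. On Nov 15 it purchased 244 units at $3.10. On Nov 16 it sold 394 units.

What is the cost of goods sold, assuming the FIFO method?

Nov 8, 630 sold [FIFO — oldest first]: 233 @ $13.90 + 282 @ $13.80 + 109 @ $12.45 + 6 @ $9.65 = $8,545.25
Nov 12, 253 sold [FIFO — oldest first]: 253 @ $9.65 = $2,441.45
Nov 14, 336 sold [FIFO — oldest first]: 124 @ $9.65 + 212 @ $11.60 = $3,655.80
Nov 16, 394 sold [FIFO — oldest first]: 93 @ $11.60 + 232 @ $12.40 + 69 @ $3.10 = $4,169.50
Total COGS = $8,545.25 + $2,441.45 + $3,655.80 + $4,169.50 = $18,812.00
Ending inventory: 175 @ $3.10 = $542.50

COGS = $18,812.00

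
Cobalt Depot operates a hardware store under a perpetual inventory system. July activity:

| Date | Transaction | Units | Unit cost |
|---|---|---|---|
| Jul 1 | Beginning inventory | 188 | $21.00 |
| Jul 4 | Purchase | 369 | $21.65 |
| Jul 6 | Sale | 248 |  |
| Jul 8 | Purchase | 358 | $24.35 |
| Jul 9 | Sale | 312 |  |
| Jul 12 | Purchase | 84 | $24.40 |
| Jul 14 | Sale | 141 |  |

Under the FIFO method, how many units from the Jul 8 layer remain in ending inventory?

214

Jul 6, 248 sold [FIFO — oldest first]: 188 @ $21.00 + 60 @ $21.65 = $5,247.00
Jul 9, 312 sold [FIFO — oldest first]: 309 @ $21.65 + 3 @ $24.35 = $6,762.90
Jul 14, 141 sold [FIFO — oldest first]: 141 @ $24.35 = $3,433.35
Total COGS = $5,247.00 + $6,762.90 + $3,433.35 = $15,443.25
Ending inventory: 214 @ $24.35 + 84 @ $24.40 = $7,260.50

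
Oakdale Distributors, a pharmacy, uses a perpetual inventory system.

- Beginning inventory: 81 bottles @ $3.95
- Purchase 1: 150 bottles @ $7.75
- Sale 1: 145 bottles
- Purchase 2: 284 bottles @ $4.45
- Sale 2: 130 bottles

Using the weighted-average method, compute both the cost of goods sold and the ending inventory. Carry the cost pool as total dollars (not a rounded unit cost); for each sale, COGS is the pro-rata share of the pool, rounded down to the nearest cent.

After Beginning: 81 on hand, pool $319.95 (≈ $3.9500 each)
After Purchase 1: 231 on hand, pool $1,482.45 (≈ $6.4175 each)
Sale 1, sell 145: 145/231 × $1,482.45 → $930.54
After Purchase 2: 370 on hand, pool $1,815.71 (≈ $4.9073 each)
Sale 2, sell 130: 130/370 × $1,815.71 → $637.95
Total COGS = $930.54 + $637.95 = $1,568.49
Ending inventory (cost pool remaining) = $1,177.76

COGS = $1,568.49; ending inventory = $1,177.76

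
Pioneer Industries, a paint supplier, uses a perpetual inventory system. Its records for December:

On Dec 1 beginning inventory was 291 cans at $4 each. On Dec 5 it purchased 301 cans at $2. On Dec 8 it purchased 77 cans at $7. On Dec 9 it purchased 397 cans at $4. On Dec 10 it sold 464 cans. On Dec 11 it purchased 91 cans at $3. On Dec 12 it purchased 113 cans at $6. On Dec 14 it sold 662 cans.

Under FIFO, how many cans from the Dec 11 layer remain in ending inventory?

31

Dec 10, 464 sold [FIFO — oldest first]: 291 @ $4 + 173 @ $2 = $1,510
Dec 14, 662 sold [FIFO — oldest first]: 128 @ $2 + 77 @ $7 + 397 @ $4 + 60 @ $3 = $2,563
Total COGS = $1,510 + $2,563 = $4,073
Ending inventory: 31 @ $3 + 113 @ $6 = $771
Check: goods available $4,844 = COGS $4,073 + ending $771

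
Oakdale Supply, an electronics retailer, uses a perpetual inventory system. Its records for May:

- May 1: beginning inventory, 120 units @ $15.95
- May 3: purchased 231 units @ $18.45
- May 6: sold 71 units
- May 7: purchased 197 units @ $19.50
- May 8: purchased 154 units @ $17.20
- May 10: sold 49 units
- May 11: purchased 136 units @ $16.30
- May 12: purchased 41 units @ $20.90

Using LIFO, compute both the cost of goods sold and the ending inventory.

COGS = $2,152.75; ending inventory = $13,587.20

May 6, 71 sold [LIFO — newest first]: 71 @ $18.45 = $1,309.95
May 10, 49 sold [LIFO — newest first]: 49 @ $17.20 = $842.80
Total COGS = $1,309.95 + $842.80 = $2,152.75
Ending inventory: 120 @ $15.95 + 160 @ $18.45 + 197 @ $19.50 + 105 @ $17.20 + 136 @ $16.30 + 41 @ $20.90 = $13,587.20
Check: goods available $15,739.95 = COGS $2,152.75 + ending $13,587.20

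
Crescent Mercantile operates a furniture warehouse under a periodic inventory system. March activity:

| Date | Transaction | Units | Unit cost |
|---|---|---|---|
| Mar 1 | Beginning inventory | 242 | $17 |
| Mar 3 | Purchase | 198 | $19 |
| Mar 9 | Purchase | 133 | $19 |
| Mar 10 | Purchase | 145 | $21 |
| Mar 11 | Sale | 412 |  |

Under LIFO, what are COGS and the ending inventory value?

COGS = $8,118; ending inventory = $5,330

Mar 11, 412 sold [LIFO — newest first]: 145 @ $21 + 133 @ $19 + 134 @ $19 = $8,118
Ending inventory: 242 @ $17 + 64 @ $19 = $5,330
Check: goods available $13,448 = COGS $8,118 + ending $5,330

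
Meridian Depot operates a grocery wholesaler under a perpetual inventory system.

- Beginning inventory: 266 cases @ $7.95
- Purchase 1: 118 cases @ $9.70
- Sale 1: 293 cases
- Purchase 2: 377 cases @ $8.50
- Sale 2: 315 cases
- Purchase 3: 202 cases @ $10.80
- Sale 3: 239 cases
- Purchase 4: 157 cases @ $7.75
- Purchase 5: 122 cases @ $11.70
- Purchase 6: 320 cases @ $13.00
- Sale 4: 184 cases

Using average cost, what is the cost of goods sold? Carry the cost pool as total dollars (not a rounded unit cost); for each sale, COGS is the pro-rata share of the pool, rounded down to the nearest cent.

After Beginning: 266 on hand, pool $2,114.70 (≈ $7.9500 each)
After Purchase 1: 384 on hand, pool $3,259.30 (≈ $8.4878 each)
Sale 1, sell 293: 293/384 × $3,259.30 → $2,486.91
After Purchase 2: 468 on hand, pool $3,976.89 (≈ $8.4976 each)
Sale 2, sell 315: 315/468 × $3,976.89 → $2,676.75
After Purchase 3: 355 on hand, pool $3,481.74 (≈ $9.8077 each)
Sale 3, sell 239: 239/355 × $3,481.74 → $2,344.04
After Purchase 4: 273 on hand, pool $2,354.45 (≈ $8.6244 each)
After Purchase 5: 395 on hand, pool $3,781.85 (≈ $9.5743 each)
After Purchase 6: 715 on hand, pool $7,941.85 (≈ $11.1075 each)
Sale 4, sell 184: 184/715 × $7,941.85 → $2,043.77
Total COGS = $2,486.91 + $2,676.75 + $2,344.04 + $2,043.77 = $9,551.47
Ending inventory (cost pool remaining) = $5,898.08

COGS = $9,551.47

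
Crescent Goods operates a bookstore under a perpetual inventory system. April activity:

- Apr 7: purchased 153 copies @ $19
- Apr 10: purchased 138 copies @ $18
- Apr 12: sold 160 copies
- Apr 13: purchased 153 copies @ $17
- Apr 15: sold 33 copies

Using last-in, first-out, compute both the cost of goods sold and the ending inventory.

COGS = $3,463; ending inventory = $4,529

Apr 12, 160 sold [LIFO — newest first]: 138 @ $18 + 22 @ $19 = $2,902
Apr 15, 33 sold [LIFO — newest first]: 33 @ $17 = $561
Total COGS = $2,902 + $561 = $3,463
Ending inventory: 131 @ $19 + 120 @ $17 = $4,529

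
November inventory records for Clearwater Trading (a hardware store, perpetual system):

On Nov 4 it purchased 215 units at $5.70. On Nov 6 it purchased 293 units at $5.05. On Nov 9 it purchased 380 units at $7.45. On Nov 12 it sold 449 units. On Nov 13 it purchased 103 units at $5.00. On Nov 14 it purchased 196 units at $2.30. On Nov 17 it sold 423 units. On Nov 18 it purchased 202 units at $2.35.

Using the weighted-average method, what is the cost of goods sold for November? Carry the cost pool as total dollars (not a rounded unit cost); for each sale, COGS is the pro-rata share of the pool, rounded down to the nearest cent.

After Nov 4: 215 on hand, pool $1,225.50 (≈ $5.7000 each)
After Nov 6: 508 on hand, pool $2,705.15 (≈ $5.3251 each)
After Nov 9: 888 on hand, pool $5,536.15 (≈ $6.2344 each)
Nov 12, sell 449: 449/888 × $5,536.15 → $2,799.24
After Nov 13: 542 on hand, pool $3,251.91 (≈ $5.9998 each)
After Nov 14: 738 on hand, pool $3,702.71 (≈ $5.0172 each)
Nov 17, sell 423: 423/738 × $3,702.71 → $2,122.28
After Nov 18: 517 on hand, pool $2,055.13 (≈ $3.9751 each)
Total COGS = $2,799.24 + $2,122.28 = $4,921.52
Ending inventory (cost pool remaining) = $2,055.13
Check: goods available $6,976.65 = COGS $4,921.52 + ending $2,055.13

COGS = $4,921.52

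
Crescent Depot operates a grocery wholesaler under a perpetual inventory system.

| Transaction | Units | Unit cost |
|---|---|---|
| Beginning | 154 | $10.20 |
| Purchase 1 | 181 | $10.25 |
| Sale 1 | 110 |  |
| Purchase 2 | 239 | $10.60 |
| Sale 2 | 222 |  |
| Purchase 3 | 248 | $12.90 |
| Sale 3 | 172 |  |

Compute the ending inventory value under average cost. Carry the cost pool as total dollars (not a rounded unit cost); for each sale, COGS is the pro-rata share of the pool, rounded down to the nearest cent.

Ending inventory = $3,712.58

After Beginning: 154 on hand, pool $1,570.80 (≈ $10.2000 each)
After Purchase 1: 335 on hand, pool $3,426.05 (≈ $10.2270 each)
Sale 1, sell 110: 110/335 × $3,426.05 → $1,124.97
After Purchase 2: 464 on hand, pool $4,834.48 (≈ $10.4191 each)
Sale 2, sell 222: 222/464 × $4,834.48 → $2,313.04
After Purchase 3: 490 on hand, pool $5,720.64 (≈ $11.6748 each)
Sale 3, sell 172: 172/490 × $5,720.64 → $2,008.06
Total COGS = $1,124.97 + $2,313.04 + $2,008.06 = $5,446.07
Ending inventory (cost pool remaining) = $3,712.58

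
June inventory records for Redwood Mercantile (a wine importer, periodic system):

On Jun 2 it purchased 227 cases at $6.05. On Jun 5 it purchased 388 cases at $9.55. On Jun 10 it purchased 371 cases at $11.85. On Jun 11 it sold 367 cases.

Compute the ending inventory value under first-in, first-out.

Jun 11, 367 sold [FIFO — oldest first]: 227 @ $6.05 + 140 @ $9.55 = $2,710.35
Ending inventory: 248 @ $9.55 + 371 @ $11.85 = $6,764.75
Check: goods available $9,475.10 = COGS $2,710.35 + ending $6,764.75

Ending inventory = $6,764.75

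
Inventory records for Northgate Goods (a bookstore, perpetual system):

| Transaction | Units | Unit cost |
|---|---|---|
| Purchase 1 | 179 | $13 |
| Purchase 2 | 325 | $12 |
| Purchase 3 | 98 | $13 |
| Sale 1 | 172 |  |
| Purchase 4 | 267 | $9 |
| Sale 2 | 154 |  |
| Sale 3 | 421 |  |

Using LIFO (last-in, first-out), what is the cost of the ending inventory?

Ending inventory = $1,586

Sale 1 (172) [LIFO — newest first]: 98 @ $13 + 74 @ $12 = $2,162
Sale 2 (154) [LIFO — newest first]: 154 @ $9 = $1,386
Sale 3 (421) [LIFO — newest first]: 113 @ $9 + 251 @ $12 + 57 @ $13 = $4,770
Total COGS = $2,162 + $1,386 + $4,770 = $8,318
Ending inventory: 122 @ $13 = $1,586
Check: goods available $9,904 = COGS $8,318 + ending $1,586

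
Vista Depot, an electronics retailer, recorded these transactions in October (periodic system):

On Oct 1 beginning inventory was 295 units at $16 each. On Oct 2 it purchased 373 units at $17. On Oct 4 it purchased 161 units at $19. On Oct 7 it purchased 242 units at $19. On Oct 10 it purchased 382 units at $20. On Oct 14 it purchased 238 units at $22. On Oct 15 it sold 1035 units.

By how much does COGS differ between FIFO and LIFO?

FIFO COGS: 295 @ $16 + 373 @ $17 + 161 @ $19 + 206 @ $19 = $18,034
LIFO COGS: 238 @ $22 + 382 @ $20 + 242 @ $19 + 161 @ $19 + 12 @ $17 = $20,737
Difference = |$18,034 − $20,737| = $2,703

$2,703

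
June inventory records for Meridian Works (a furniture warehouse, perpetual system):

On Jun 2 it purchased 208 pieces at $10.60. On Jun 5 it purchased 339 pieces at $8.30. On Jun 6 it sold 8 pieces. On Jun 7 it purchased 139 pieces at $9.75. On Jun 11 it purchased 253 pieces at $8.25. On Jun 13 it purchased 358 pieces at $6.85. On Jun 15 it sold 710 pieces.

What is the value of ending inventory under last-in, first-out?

Jun 6, 8 sold [LIFO — newest first]: 8 @ $8.30 = $66.40
Jun 15, 710 sold [LIFO — newest first]: 358 @ $6.85 + 253 @ $8.25 + 99 @ $9.75 = $5,504.80
Total COGS = $66.40 + $5,504.80 = $5,571.20
Ending inventory: 208 @ $10.60 + 331 @ $8.30 + 40 @ $9.75 = $5,342.10

Ending inventory = $5,342.10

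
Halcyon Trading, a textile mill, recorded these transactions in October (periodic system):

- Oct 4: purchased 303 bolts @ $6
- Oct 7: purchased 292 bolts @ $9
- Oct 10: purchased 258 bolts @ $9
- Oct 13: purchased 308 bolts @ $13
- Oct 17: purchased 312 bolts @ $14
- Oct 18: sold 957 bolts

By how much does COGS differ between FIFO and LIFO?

FIFO COGS: 303 @ $6 + 292 @ $9 + 258 @ $9 + 104 @ $13 = $8,120
LIFO COGS: 312 @ $14 + 308 @ $13 + 258 @ $9 + 79 @ $9 = $11,405
Difference = |$8,120 − $11,405| = $3,285

$3,285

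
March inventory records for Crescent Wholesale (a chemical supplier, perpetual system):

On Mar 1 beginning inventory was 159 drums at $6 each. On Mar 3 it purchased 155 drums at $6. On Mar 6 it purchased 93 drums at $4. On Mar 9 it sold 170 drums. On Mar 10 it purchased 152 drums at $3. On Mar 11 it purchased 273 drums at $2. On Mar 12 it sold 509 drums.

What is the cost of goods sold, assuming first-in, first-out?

Mar 9, 170 sold [FIFO — oldest first]: 159 @ $6 + 11 @ $6 = $1,020
Mar 12, 509 sold [FIFO — oldest first]: 144 @ $6 + 93 @ $4 + 152 @ $3 + 120 @ $2 = $1,932
Total COGS = $1,020 + $1,932 = $2,952
Ending inventory: 153 @ $2 = $306

COGS = $2,952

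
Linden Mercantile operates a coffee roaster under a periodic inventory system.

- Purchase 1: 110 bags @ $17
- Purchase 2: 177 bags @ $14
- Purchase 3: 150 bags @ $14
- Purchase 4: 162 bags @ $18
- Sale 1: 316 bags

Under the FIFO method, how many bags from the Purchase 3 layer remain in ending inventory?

Sale 1 (316) [FIFO — oldest first]: 110 @ $17 + 177 @ $14 + 29 @ $14 = $4,754
Ending inventory: 121 @ $14 + 162 @ $18 = $4,610
Check: goods available $9,364 = COGS $4,754 + ending $4,610

121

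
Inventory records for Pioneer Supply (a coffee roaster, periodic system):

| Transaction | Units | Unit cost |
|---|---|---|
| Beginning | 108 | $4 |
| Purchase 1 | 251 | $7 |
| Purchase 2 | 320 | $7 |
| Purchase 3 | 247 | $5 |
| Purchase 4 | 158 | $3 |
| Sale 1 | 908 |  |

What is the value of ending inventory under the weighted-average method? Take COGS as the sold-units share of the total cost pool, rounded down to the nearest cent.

Sale 1, sell 908: 908/1084 × $6,138.00 → $5,141.42
Ending inventory (cost pool remaining) = $996.58
Check: goods available $6,138.00 = COGS $5,141.42 + ending $996.58

Ending inventory = $996.58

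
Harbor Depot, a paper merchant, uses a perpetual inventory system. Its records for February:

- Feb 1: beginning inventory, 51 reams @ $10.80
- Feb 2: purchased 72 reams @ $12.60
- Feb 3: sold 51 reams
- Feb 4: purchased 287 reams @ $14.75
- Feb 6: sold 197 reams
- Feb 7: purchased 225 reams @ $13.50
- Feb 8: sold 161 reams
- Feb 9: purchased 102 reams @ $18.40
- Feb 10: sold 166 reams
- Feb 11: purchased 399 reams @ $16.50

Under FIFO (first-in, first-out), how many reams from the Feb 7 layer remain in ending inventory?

Feb 3, 51 sold [FIFO — oldest first]: 51 @ $10.80 = $550.80
Feb 6, 197 sold [FIFO — oldest first]: 72 @ $12.60 + 125 @ $14.75 = $2,750.95
Feb 8, 161 sold [FIFO — oldest first]: 161 @ $14.75 = $2,374.75
Feb 10, 166 sold [FIFO — oldest first]: 1 @ $14.75 + 165 @ $13.50 = $2,242.25
Total COGS = $550.80 + $2,750.95 + $2,374.75 + $2,242.25 = $7,918.75
Ending inventory: 60 @ $13.50 + 102 @ $18.40 + 399 @ $16.50 = $9,270.30
Check: goods available $17,189.05 = COGS $7,918.75 + ending $9,270.30

60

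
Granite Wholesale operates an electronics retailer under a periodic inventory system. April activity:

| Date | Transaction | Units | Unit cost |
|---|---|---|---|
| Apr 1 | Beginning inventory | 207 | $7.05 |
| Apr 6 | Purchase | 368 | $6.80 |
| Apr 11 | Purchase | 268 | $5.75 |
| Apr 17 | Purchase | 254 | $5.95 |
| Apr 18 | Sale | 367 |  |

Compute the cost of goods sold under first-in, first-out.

COGS = $2,547.35

Apr 18, 367 sold [FIFO — oldest first]: 207 @ $7.05 + 160 @ $6.80 = $2,547.35
Ending inventory: 208 @ $6.80 + 268 @ $5.75 + 254 @ $5.95 = $4,466.70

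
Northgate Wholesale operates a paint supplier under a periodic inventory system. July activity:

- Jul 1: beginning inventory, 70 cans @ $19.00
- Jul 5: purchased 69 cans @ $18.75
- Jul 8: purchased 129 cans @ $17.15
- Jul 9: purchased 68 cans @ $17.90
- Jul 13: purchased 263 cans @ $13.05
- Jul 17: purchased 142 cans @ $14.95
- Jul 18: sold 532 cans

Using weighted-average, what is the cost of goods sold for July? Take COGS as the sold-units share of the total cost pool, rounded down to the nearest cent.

COGS = $8,334.20

Jul 18, sell 532: 532/741 × $11,608.35 → $8,334.20
Ending inventory (cost pool remaining) = $3,274.15
Check: goods available $11,608.35 = COGS $8,334.20 + ending $3,274.15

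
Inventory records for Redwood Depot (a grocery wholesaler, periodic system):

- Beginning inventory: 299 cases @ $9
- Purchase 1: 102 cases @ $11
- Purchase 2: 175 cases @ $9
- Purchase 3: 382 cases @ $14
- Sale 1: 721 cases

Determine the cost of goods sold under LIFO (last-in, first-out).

Sale 1 (721) [LIFO — newest first]: 382 @ $14 + 175 @ $9 + 102 @ $11 + 62 @ $9 = $8,603
Ending inventory: 237 @ $9 = $2,133

COGS = $8,603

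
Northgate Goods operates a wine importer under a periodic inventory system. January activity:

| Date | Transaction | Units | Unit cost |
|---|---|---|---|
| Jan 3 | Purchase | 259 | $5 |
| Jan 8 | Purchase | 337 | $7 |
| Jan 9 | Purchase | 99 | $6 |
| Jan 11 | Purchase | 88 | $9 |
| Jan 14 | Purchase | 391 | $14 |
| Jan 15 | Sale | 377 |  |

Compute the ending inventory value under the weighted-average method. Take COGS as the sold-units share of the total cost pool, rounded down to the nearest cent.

Ending inventory = $7,137.70

Jan 15, sell 377: 377/1174 × $10,514.00 → $3,376.30
Ending inventory (cost pool remaining) = $7,137.70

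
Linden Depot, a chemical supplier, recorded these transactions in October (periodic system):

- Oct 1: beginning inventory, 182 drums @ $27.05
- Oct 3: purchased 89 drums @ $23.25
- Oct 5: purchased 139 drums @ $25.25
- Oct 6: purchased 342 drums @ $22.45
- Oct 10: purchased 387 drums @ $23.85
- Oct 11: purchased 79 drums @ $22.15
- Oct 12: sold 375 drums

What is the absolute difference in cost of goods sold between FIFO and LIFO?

FIFO COGS: 182 @ $27.05 + 89 @ $23.25 + 104 @ $25.25 = $9,618.35
LIFO COGS: 79 @ $22.15 + 296 @ $23.85 = $8,809.45
Difference = |$9,618.35 − $8,809.45| = $808.90

$808.90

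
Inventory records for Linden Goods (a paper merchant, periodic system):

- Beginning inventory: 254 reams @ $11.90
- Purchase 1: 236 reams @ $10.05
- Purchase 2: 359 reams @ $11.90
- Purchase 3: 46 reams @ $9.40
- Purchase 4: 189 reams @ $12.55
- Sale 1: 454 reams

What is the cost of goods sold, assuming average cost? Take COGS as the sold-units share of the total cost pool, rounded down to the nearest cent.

Sale 1, sell 454: 454/1084 × $12,470.85 → $5,223.03
Ending inventory (cost pool remaining) = $7,247.82

COGS = $5,223.03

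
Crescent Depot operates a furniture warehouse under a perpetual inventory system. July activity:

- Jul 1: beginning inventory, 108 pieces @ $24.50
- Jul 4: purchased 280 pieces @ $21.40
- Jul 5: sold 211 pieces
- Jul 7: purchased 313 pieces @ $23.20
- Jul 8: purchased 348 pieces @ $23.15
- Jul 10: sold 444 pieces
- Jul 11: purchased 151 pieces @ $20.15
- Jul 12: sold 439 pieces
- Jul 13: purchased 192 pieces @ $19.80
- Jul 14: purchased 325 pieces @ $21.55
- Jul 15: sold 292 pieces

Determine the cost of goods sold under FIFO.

COGS = $30,681.25

Jul 5, 211 sold [FIFO — oldest first]: 108 @ $24.50 + 103 @ $21.40 = $4,850.20
Jul 10, 444 sold [FIFO — oldest first]: 177 @ $21.40 + 267 @ $23.20 = $9,982.20
Jul 12, 439 sold [FIFO — oldest first]: 46 @ $23.20 + 348 @ $23.15 + 45 @ $20.15 = $10,030.15
Jul 15, 292 sold [FIFO — oldest first]: 106 @ $20.15 + 186 @ $19.80 = $5,818.70
Total COGS = $4,850.20 + $9,982.20 + $10,030.15 + $5,818.70 = $30,681.25
Ending inventory: 6 @ $19.80 + 325 @ $21.55 = $7,122.55
Check: goods available $37,803.80 = COGS $30,681.25 + ending $7,122.55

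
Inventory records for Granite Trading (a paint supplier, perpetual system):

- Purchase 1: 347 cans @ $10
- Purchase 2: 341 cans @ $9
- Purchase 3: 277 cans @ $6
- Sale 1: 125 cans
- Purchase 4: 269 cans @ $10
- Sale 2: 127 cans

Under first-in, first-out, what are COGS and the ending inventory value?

COGS = $2,520; ending inventory = $8,371

Sale 1 (125) [FIFO — oldest first]: 125 @ $10 = $1,250
Sale 2 (127) [FIFO — oldest first]: 127 @ $10 = $1,270
Total COGS = $1,250 + $1,270 = $2,520
Ending inventory: 95 @ $10 + 341 @ $9 + 277 @ $6 + 269 @ $10 = $8,371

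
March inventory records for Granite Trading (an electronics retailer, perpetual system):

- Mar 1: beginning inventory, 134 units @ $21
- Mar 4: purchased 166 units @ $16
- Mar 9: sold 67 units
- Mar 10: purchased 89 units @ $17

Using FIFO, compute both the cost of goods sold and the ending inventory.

Mar 9, 67 sold [FIFO — oldest first]: 67 @ $21 = $1,407
Ending inventory: 67 @ $21 + 166 @ $16 + 89 @ $17 = $5,576

COGS = $1,407; ending inventory = $5,576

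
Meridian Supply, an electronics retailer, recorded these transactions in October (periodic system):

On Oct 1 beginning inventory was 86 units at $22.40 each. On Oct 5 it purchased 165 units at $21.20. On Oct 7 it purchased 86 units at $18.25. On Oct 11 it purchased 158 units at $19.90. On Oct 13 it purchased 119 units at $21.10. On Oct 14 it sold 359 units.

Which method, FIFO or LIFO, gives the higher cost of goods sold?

FIFO COGS: 86 @ $22.40 + 165 @ $21.20 + 86 @ $18.25 + 22 @ $19.90 = $7,431.70
LIFO COGS: 119 @ $21.10 + 158 @ $19.90 + 82 @ $18.25 = $7,151.60

FIFO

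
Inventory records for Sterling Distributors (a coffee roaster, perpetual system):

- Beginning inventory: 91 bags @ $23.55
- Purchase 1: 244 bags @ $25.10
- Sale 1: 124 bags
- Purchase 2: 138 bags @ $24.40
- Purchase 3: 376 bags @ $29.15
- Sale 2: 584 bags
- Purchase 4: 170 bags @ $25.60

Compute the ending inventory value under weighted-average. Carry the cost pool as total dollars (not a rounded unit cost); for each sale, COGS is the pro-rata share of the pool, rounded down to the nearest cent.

Ending inventory = $8,151.20

After Beginning: 91 on hand, pool $2,143.05 (≈ $23.5500 each)
After Purchase 1: 335 on hand, pool $8,267.45 (≈ $24.6790 each)
Sale 1, sell 124: 124/335 × $8,267.45 → $3,060.19
After Purchase 2: 349 on hand, pool $8,574.46 (≈ $24.5687 each)
After Purchase 3: 725 on hand, pool $19,534.86 (≈ $26.9446 each)
Sale 2, sell 584: 584/725 × $19,534.86 → $15,735.66
After Purchase 4: 311 on hand, pool $8,151.20 (≈ $26.2096 each)
Total COGS = $3,060.19 + $15,735.66 = $18,795.85
Ending inventory (cost pool remaining) = $8,151.20
Check: goods available $26,947.05 = COGS $18,795.85 + ending $8,151.20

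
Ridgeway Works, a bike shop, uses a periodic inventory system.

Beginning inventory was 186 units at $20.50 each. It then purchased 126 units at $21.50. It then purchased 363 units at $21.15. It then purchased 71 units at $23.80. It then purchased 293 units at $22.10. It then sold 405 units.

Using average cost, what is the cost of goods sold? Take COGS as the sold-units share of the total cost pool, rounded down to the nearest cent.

COGS = $8,717.65

Sale 1, sell 405: 405/1039 × $22,364.55 → $8,717.65
Ending inventory (cost pool remaining) = $13,646.90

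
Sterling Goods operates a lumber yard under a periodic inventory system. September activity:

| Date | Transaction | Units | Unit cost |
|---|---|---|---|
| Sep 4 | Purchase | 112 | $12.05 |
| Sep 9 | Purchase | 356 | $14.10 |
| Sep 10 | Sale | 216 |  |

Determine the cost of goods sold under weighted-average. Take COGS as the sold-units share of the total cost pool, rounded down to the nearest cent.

COGS = $2,939.63

Sep 10, sell 216: 216/468 × $6,369.20 → $2,939.63
Ending inventory (cost pool remaining) = $3,429.57
Check: goods available $6,369.20 = COGS $2,939.63 + ending $3,429.57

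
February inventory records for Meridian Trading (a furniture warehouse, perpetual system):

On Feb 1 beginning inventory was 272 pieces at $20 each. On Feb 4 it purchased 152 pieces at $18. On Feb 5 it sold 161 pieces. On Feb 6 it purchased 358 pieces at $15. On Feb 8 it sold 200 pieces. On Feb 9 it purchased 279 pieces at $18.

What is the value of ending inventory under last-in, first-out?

Ending inventory = $12,652

Feb 5, 161 sold [LIFO — newest first]: 152 @ $18 + 9 @ $20 = $2,916
Feb 8, 200 sold [LIFO — newest first]: 200 @ $15 = $3,000
Total COGS = $2,916 + $3,000 = $5,916
Ending inventory: 263 @ $20 + 158 @ $15 + 279 @ $18 = $12,652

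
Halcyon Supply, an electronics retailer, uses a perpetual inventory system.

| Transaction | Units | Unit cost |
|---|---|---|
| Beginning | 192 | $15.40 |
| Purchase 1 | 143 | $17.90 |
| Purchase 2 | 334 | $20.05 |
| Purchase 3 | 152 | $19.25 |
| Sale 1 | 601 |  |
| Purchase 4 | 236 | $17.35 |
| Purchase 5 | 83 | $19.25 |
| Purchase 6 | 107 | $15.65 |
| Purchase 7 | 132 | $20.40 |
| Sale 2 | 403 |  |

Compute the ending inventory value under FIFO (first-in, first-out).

Ending inventory = $6,884.65

Sale 1 (601) [FIFO — oldest first]: 192 @ $15.40 + 143 @ $17.90 + 266 @ $20.05 = $10,849.80
Sale 2 (403) [FIFO — oldest first]: 68 @ $20.05 + 152 @ $19.25 + 183 @ $17.35 = $7,464.45
Total COGS = $10,849.80 + $7,464.45 = $18,314.25
Ending inventory: 53 @ $17.35 + 83 @ $19.25 + 107 @ $15.65 + 132 @ $20.40 = $6,884.65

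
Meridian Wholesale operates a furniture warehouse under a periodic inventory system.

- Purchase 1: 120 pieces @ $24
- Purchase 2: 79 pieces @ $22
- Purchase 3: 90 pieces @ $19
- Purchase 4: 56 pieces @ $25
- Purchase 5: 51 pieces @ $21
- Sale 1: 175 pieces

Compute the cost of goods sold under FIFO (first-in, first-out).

COGS = $4,090

Sale 1 (175) [FIFO — oldest first]: 120 @ $24 + 55 @ $22 = $4,090
Ending inventory: 24 @ $22 + 90 @ $19 + 56 @ $25 + 51 @ $21 = $4,709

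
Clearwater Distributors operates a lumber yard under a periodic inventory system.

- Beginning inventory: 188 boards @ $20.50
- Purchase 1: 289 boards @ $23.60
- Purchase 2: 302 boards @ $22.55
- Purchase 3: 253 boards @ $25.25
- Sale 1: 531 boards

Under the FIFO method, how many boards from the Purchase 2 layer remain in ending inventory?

Sale 1 (531) [FIFO — oldest first]: 188 @ $20.50 + 289 @ $23.60 + 54 @ $22.55 = $11,892.10
Ending inventory: 248 @ $22.55 + 253 @ $25.25 = $11,980.65

248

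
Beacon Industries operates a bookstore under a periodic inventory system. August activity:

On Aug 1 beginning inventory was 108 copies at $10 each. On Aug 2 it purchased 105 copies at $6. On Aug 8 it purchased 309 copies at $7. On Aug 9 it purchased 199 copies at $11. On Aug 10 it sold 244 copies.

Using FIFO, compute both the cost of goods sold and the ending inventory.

COGS = $1,927; ending inventory = $4,135

Aug 10, 244 sold [FIFO — oldest first]: 108 @ $10 + 105 @ $6 + 31 @ $7 = $1,927
Ending inventory: 278 @ $7 + 199 @ $11 = $4,135
Check: goods available $6,062 = COGS $1,927 + ending $4,135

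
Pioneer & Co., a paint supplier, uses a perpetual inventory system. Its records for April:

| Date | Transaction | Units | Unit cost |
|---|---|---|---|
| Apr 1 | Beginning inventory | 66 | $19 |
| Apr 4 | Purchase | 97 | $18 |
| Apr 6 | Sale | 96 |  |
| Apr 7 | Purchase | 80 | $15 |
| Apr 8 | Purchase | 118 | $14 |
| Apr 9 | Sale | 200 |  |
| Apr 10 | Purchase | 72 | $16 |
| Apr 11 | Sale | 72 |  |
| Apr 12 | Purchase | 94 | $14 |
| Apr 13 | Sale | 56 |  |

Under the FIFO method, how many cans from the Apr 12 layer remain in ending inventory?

Apr 6, 96 sold [FIFO — oldest first]: 66 @ $19 + 30 @ $18 = $1,794
Apr 9, 200 sold [FIFO — oldest first]: 67 @ $18 + 80 @ $15 + 53 @ $14 = $3,148
Apr 11, 72 sold [FIFO — oldest first]: 65 @ $14 + 7 @ $16 = $1,022
Apr 13, 56 sold [FIFO — oldest first]: 56 @ $16 = $896
Total COGS = $1,794 + $3,148 + $1,022 + $896 = $6,860
Ending inventory: 9 @ $16 + 94 @ $14 = $1,460
Check: goods available $8,320 = COGS $6,860 + ending $1,460

94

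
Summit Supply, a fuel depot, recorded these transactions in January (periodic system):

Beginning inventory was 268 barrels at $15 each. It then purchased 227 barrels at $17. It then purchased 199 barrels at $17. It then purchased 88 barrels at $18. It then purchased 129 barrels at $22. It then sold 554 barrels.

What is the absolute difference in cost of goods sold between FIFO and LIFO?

$1,269

FIFO COGS: 268 @ $15 + 227 @ $17 + 59 @ $17 = $8,882
LIFO COGS: 129 @ $22 + 88 @ $18 + 199 @ $17 + 138 @ $17 = $10,151
Difference = |$8,882 − $10,151| = $1,269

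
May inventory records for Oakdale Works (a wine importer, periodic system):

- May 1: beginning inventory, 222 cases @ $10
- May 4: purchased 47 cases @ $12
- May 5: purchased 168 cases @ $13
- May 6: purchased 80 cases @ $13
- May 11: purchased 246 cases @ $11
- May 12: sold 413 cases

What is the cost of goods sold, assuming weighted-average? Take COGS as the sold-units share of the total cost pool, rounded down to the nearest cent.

COGS = $4,716.75

May 12, sell 413: 413/763 × $8,714.00 → $4,716.75
Ending inventory (cost pool remaining) = $3,997.25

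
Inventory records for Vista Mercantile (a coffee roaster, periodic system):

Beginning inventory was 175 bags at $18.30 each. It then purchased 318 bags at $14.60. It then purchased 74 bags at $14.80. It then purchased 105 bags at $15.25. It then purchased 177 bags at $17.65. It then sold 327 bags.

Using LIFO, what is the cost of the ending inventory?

Ending inventory = $8,274.50

Sale 1 (327) [LIFO — newest first]: 177 @ $17.65 + 105 @ $15.25 + 45 @ $14.80 = $5,391.30
Ending inventory: 175 @ $18.30 + 318 @ $14.60 + 29 @ $14.80 = $8,274.50
Check: goods available $13,665.80 = COGS $5,391.30 + ending $8,274.50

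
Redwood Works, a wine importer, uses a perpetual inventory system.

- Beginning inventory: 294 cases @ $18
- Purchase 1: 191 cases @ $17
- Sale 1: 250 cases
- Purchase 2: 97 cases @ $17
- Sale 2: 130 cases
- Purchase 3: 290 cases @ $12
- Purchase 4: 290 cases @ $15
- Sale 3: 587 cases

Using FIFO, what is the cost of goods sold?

COGS = $15,093

Sale 1 (250) [FIFO — oldest first]: 250 @ $18 = $4,500
Sale 2 (130) [FIFO — oldest first]: 44 @ $18 + 86 @ $17 = $2,254
Sale 3 (587) [FIFO — oldest first]: 105 @ $17 + 97 @ $17 + 290 @ $12 + 95 @ $15 = $8,339
Total COGS = $4,500 + $2,254 + $8,339 = $15,093
Ending inventory: 195 @ $15 = $2,925
Check: goods available $18,018 = COGS $15,093 + ending $2,925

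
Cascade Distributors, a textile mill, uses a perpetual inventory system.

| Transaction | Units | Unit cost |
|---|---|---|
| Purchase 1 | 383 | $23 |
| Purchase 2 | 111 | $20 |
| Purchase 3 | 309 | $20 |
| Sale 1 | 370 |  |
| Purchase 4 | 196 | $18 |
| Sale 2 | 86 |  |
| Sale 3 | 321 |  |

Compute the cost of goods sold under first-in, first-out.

COGS = $16,689

Sale 1 (370) [FIFO — oldest first]: 370 @ $23 = $8,510
Sale 2 (86) [FIFO — oldest first]: 13 @ $23 + 73 @ $20 = $1,759
Sale 3 (321) [FIFO — oldest first]: 38 @ $20 + 283 @ $20 = $6,420
Total COGS = $8,510 + $1,759 + $6,420 = $16,689
Ending inventory: 26 @ $20 + 196 @ $18 = $4,048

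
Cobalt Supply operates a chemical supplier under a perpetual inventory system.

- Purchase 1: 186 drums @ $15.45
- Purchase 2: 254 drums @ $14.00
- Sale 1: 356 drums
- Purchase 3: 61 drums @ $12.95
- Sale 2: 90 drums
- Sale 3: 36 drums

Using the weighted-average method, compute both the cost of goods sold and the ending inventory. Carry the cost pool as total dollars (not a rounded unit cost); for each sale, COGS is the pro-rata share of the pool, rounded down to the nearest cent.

COGS = $6,955.29; ending inventory = $264.36

After Purchase 1: 186 on hand, pool $2,873.70 (≈ $15.4500 each)
After Purchase 2: 440 on hand, pool $6,429.70 (≈ $14.6130 each)
Sale 1, sell 356: 356/440 × $6,429.70 → $5,202.21
After Purchase 3: 145 on hand, pool $2,017.44 (≈ $13.9134 each)
Sale 2, sell 90: 90/145 × $2,017.44 → $1,252.20
Sale 3, sell 36: 36/55 × $765.24 → $500.88
Total COGS = $5,202.21 + $1,252.20 + $500.88 = $6,955.29
Ending inventory (cost pool remaining) = $264.36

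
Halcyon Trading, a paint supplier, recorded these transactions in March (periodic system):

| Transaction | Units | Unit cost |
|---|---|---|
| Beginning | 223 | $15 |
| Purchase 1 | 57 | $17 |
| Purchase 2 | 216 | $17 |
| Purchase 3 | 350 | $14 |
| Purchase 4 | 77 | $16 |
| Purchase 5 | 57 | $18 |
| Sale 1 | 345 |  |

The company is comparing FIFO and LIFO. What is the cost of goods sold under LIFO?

FIFO COGS: 223 @ $15 + 57 @ $17 + 65 @ $17 = $5,419
LIFO COGS: 57 @ $18 + 77 @ $16 + 211 @ $14 = $5,212

COGS = $5,212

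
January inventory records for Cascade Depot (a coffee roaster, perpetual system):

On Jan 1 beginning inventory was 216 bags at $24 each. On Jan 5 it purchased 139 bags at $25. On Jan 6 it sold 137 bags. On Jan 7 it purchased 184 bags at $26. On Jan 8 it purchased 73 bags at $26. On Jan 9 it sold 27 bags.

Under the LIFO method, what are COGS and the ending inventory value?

Jan 6, 137 sold [LIFO — newest first]: 137 @ $25 = $3,425
Jan 9, 27 sold [LIFO — newest first]: 27 @ $26 = $702
Total COGS = $3,425 + $702 = $4,127
Ending inventory: 216 @ $24 + 2 @ $25 + 184 @ $26 + 46 @ $26 = $11,214
Check: goods available $15,341 = COGS $4,127 + ending $11,214

COGS = $4,127; ending inventory = $11,214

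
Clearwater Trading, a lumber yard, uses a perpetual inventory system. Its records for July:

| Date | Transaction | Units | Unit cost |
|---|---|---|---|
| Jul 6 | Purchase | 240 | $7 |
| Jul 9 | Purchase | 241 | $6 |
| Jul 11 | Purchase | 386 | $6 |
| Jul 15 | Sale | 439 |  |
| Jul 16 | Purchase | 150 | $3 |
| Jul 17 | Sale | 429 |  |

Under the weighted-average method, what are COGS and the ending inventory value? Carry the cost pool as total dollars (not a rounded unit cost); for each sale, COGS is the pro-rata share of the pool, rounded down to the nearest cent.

After Jul 6: 240 on hand, pool $1,680.00 (≈ $7.0000 each)
After Jul 9: 481 on hand, pool $3,126.00 (≈ $6.4990 each)
After Jul 11: 867 on hand, pool $5,442.00 (≈ $6.2768 each)
Jul 15, sell 439: 439/867 × $5,442.00 → $2,755.52
After Jul 16: 578 on hand, pool $3,136.48 (≈ $5.4264 each)
Jul 17, sell 429: 429/578 × $3,136.48 → $2,327.94
Total COGS = $2,755.52 + $2,327.94 = $5,083.46
Ending inventory (cost pool remaining) = $808.54

COGS = $5,083.46; ending inventory = $808.54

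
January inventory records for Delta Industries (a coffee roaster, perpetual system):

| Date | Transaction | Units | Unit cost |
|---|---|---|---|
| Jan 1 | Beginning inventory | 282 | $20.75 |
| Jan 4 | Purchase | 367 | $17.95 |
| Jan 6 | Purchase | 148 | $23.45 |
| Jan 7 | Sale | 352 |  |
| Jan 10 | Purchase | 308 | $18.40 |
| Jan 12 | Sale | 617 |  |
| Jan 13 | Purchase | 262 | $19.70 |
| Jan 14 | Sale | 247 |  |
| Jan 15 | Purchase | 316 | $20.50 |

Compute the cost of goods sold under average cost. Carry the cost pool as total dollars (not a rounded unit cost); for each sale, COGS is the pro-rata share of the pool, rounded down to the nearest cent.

COGS = $23,783.09

After Jan 1: 282 on hand, pool $5,851.50 (≈ $20.7500 each)
After Jan 4: 649 on hand, pool $12,439.15 (≈ $19.1666 each)
After Jan 6: 797 on hand, pool $15,909.75 (≈ $19.9620 each)
Jan 7, sell 352: 352/797 × $15,909.75 → $7,026.63
After Jan 10: 753 on hand, pool $14,550.32 (≈ $19.3231 each)
Jan 12, sell 617: 617/753 × $14,550.32 → $11,922.37
After Jan 13: 398 on hand, pool $7,789.35 (≈ $19.5712 each)
Jan 14, sell 247: 247/398 × $7,789.35 → $4,834.09
After Jan 15: 467 on hand, pool $9,433.26 (≈ $20.1997 each)
Total COGS = $7,026.63 + $11,922.37 + $4,834.09 = $23,783.09
Ending inventory (cost pool remaining) = $9,433.26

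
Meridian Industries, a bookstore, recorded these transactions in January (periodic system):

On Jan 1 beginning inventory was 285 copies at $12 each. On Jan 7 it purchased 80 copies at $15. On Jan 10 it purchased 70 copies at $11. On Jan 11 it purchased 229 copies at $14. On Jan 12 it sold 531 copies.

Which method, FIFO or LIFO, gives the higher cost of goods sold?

LIFO

FIFO COGS: 285 @ $12 + 80 @ $15 + 70 @ $11 + 96 @ $14 = $6,734
LIFO COGS: 229 @ $14 + 70 @ $11 + 80 @ $15 + 152 @ $12 = $7,000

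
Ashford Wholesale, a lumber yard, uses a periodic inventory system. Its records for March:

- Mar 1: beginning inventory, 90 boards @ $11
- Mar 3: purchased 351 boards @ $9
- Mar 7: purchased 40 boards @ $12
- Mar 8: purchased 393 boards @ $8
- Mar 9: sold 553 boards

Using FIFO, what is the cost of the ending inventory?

Mar 9, 553 sold [FIFO — oldest first]: 90 @ $11 + 351 @ $9 + 40 @ $12 + 72 @ $8 = $5,205
Ending inventory: 321 @ $8 = $2,568

Ending inventory = $2,568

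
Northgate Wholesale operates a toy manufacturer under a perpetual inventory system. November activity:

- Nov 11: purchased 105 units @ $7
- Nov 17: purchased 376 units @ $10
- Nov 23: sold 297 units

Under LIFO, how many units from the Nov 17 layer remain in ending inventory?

79

Nov 23, 297 sold [LIFO — newest first]: 297 @ $10 = $2,970
Ending inventory: 105 @ $7 + 79 @ $10 = $1,525
Check: goods available $4,495 = COGS $2,970 + ending $1,525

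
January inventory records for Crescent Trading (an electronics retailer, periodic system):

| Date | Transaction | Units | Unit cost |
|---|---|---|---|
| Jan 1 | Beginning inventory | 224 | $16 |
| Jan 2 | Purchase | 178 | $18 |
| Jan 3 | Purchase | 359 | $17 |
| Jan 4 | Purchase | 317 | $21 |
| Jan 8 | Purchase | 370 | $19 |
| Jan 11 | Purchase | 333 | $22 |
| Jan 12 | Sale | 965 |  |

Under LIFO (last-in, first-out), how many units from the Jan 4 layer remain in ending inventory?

Jan 12, 965 sold [LIFO — newest first]: 333 @ $22 + 370 @ $19 + 262 @ $21 = $19,858
Ending inventory: 224 @ $16 + 178 @ $18 + 359 @ $17 + 55 @ $21 = $14,046

55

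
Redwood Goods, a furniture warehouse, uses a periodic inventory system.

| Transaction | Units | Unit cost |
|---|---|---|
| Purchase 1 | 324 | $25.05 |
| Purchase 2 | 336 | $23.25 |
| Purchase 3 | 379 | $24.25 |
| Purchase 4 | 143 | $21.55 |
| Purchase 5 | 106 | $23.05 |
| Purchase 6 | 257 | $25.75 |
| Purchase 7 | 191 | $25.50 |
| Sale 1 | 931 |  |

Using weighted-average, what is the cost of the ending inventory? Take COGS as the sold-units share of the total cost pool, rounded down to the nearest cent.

Sale 1, sell 931: 931/1736 × $42,132.15 → $22,595.06
Ending inventory (cost pool remaining) = $19,537.09
Check: goods available $42,132.15 = COGS $22,595.06 + ending $19,537.09

Ending inventory = $19,537.09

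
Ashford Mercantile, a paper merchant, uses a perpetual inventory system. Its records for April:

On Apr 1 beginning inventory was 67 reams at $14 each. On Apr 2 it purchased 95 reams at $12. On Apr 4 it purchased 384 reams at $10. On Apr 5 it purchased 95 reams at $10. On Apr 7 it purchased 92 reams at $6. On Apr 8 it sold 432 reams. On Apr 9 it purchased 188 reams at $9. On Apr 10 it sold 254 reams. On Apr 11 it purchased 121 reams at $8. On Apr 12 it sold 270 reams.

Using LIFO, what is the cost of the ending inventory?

Apr 8, 432 sold [LIFO — newest first]: 92 @ $6 + 95 @ $10 + 245 @ $10 = $3,952
Apr 10, 254 sold [LIFO — newest first]: 188 @ $9 + 66 @ $10 = $2,352
Apr 12, 270 sold [LIFO — newest first]: 121 @ $8 + 73 @ $10 + 76 @ $12 = $2,610
Total COGS = $3,952 + $2,352 + $2,610 = $8,914
Ending inventory: 67 @ $14 + 19 @ $12 = $1,166

Ending inventory = $1,166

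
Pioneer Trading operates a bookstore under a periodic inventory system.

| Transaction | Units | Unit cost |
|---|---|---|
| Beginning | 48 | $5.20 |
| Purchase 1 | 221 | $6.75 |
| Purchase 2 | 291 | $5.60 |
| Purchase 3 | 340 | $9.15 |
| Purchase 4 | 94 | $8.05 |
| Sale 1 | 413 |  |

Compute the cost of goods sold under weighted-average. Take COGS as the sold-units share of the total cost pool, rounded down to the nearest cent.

COGS = $3,007.60

Sale 1, sell 413: 413/994 × $7,238.65 → $3,007.60
Ending inventory (cost pool remaining) = $4,231.05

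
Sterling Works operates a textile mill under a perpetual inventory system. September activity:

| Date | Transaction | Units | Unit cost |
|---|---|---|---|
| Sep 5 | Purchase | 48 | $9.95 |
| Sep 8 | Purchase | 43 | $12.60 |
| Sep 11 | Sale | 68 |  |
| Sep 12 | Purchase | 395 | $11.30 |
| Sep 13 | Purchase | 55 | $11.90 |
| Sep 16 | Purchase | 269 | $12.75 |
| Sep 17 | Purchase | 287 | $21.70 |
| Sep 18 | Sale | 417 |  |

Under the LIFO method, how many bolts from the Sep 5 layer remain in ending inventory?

Sep 11, 68 sold [LIFO — newest first]: 43 @ $12.60 + 25 @ $9.95 = $790.55
Sep 18, 417 sold [LIFO — newest first]: 287 @ $21.70 + 130 @ $12.75 = $7,885.40
Total COGS = $790.55 + $7,885.40 = $8,675.95
Ending inventory: 23 @ $9.95 + 395 @ $11.30 + 55 @ $11.90 + 139 @ $12.75 = $7,119.10

23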